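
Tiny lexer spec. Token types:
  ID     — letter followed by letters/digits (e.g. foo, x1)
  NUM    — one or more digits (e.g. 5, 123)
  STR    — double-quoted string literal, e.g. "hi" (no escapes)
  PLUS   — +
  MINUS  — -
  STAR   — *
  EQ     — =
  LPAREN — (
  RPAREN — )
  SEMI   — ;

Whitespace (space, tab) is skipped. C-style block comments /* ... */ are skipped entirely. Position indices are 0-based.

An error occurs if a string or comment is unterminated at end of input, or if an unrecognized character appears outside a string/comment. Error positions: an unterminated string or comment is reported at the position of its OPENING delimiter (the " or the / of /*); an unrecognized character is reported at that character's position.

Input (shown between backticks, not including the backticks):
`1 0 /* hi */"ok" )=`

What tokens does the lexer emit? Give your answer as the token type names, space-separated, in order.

pos=0: emit NUM '1' (now at pos=1)
pos=2: emit NUM '0' (now at pos=3)
pos=4: enter COMMENT mode (saw '/*')
exit COMMENT mode (now at pos=12)
pos=12: enter STRING mode
pos=12: emit STR "ok" (now at pos=16)
pos=17: emit RPAREN ')'
pos=18: emit EQ '='
DONE. 5 tokens: [NUM, NUM, STR, RPAREN, EQ]

Answer: NUM NUM STR RPAREN EQ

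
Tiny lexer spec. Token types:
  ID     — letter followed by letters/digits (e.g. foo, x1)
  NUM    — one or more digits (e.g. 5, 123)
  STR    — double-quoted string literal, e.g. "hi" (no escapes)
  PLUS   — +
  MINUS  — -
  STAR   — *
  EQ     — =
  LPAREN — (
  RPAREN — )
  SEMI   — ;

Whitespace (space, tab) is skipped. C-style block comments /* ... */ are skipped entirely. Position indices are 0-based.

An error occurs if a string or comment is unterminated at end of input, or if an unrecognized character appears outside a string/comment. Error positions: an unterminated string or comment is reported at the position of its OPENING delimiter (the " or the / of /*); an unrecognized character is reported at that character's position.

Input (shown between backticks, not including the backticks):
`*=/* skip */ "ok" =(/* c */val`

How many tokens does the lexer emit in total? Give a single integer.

pos=0: emit STAR '*'
pos=1: emit EQ '='
pos=2: enter COMMENT mode (saw '/*')
exit COMMENT mode (now at pos=12)
pos=13: enter STRING mode
pos=13: emit STR "ok" (now at pos=17)
pos=18: emit EQ '='
pos=19: emit LPAREN '('
pos=20: enter COMMENT mode (saw '/*')
exit COMMENT mode (now at pos=27)
pos=27: emit ID 'val' (now at pos=30)
DONE. 6 tokens: [STAR, EQ, STR, EQ, LPAREN, ID]

Answer: 6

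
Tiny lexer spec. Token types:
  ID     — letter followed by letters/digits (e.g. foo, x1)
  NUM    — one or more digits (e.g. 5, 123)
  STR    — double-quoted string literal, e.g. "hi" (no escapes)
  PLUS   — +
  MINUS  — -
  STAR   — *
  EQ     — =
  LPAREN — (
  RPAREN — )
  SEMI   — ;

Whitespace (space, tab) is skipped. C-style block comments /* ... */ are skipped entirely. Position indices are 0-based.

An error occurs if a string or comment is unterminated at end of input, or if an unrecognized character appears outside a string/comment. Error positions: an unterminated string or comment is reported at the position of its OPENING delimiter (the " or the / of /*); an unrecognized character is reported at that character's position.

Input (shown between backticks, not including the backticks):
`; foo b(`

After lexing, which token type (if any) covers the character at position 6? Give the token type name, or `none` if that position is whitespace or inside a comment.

Answer: ID

Derivation:
pos=0: emit SEMI ';'
pos=2: emit ID 'foo' (now at pos=5)
pos=6: emit ID 'b' (now at pos=7)
pos=7: emit LPAREN '('
DONE. 4 tokens: [SEMI, ID, ID, LPAREN]
Position 6: char is 'b' -> ID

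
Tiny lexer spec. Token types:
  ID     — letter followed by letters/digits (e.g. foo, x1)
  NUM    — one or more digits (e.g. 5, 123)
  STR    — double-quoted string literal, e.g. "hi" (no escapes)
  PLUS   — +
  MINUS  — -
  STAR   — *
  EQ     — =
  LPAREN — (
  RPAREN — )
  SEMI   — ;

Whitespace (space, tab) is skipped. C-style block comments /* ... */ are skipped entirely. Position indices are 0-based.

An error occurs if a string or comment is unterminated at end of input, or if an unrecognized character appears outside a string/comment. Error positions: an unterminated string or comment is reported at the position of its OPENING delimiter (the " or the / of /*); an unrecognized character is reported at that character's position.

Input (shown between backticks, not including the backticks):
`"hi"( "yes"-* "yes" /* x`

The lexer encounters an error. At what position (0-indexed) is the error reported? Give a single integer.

pos=0: enter STRING mode
pos=0: emit STR "hi" (now at pos=4)
pos=4: emit LPAREN '('
pos=6: enter STRING mode
pos=6: emit STR "yes" (now at pos=11)
pos=11: emit MINUS '-'
pos=12: emit STAR '*'
pos=14: enter STRING mode
pos=14: emit STR "yes" (now at pos=19)
pos=20: enter COMMENT mode (saw '/*')
pos=20: ERROR — unterminated comment (reached EOF)

Answer: 20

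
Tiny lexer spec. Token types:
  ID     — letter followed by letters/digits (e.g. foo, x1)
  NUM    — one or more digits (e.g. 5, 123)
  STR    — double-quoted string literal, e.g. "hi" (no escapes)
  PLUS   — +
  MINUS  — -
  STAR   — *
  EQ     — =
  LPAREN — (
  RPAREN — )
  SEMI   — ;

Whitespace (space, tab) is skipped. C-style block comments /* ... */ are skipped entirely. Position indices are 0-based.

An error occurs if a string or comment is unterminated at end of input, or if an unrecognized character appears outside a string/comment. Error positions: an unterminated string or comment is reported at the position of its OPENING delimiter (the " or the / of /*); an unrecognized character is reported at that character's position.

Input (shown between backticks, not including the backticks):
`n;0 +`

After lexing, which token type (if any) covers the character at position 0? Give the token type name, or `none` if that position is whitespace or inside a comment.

Answer: ID

Derivation:
pos=0: emit ID 'n' (now at pos=1)
pos=1: emit SEMI ';'
pos=2: emit NUM '0' (now at pos=3)
pos=4: emit PLUS '+'
DONE. 4 tokens: [ID, SEMI, NUM, PLUS]
Position 0: char is 'n' -> ID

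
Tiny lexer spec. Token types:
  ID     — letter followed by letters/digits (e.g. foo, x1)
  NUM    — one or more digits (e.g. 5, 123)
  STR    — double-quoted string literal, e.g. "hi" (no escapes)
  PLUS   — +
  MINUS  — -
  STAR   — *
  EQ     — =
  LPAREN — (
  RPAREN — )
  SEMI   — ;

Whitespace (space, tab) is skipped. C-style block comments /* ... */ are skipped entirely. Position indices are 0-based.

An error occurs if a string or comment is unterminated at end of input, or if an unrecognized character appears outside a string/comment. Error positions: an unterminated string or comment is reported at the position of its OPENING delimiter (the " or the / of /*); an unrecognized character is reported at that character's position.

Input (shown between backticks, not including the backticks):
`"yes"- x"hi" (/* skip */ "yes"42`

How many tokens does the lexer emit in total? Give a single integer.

Answer: 7

Derivation:
pos=0: enter STRING mode
pos=0: emit STR "yes" (now at pos=5)
pos=5: emit MINUS '-'
pos=7: emit ID 'x' (now at pos=8)
pos=8: enter STRING mode
pos=8: emit STR "hi" (now at pos=12)
pos=13: emit LPAREN '('
pos=14: enter COMMENT mode (saw '/*')
exit COMMENT mode (now at pos=24)
pos=25: enter STRING mode
pos=25: emit STR "yes" (now at pos=30)
pos=30: emit NUM '42' (now at pos=32)
DONE. 7 tokens: [STR, MINUS, ID, STR, LPAREN, STR, NUM]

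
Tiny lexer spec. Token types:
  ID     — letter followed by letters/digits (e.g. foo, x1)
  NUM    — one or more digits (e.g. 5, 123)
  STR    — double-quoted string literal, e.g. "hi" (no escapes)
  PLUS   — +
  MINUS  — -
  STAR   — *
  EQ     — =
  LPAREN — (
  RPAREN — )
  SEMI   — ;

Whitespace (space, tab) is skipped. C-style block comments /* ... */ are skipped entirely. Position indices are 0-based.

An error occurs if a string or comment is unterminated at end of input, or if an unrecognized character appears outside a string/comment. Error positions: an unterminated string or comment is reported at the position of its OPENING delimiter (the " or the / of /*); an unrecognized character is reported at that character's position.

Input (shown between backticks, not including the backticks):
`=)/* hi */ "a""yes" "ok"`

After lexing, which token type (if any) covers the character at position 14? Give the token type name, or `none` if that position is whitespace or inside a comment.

Answer: STR

Derivation:
pos=0: emit EQ '='
pos=1: emit RPAREN ')'
pos=2: enter COMMENT mode (saw '/*')
exit COMMENT mode (now at pos=10)
pos=11: enter STRING mode
pos=11: emit STR "a" (now at pos=14)
pos=14: enter STRING mode
pos=14: emit STR "yes" (now at pos=19)
pos=20: enter STRING mode
pos=20: emit STR "ok" (now at pos=24)
DONE. 5 tokens: [EQ, RPAREN, STR, STR, STR]
Position 14: char is '"' -> STR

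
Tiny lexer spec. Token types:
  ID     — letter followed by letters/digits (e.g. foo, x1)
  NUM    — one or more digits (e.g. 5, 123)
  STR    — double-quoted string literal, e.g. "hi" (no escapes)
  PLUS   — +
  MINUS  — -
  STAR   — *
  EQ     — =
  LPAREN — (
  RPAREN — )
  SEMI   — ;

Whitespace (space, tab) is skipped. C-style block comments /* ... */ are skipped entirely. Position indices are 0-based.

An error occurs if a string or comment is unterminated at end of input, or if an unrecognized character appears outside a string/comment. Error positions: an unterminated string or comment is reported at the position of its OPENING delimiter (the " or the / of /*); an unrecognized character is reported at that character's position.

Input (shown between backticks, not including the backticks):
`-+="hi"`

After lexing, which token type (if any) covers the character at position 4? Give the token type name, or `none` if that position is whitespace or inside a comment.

Answer: STR

Derivation:
pos=0: emit MINUS '-'
pos=1: emit PLUS '+'
pos=2: emit EQ '='
pos=3: enter STRING mode
pos=3: emit STR "hi" (now at pos=7)
DONE. 4 tokens: [MINUS, PLUS, EQ, STR]
Position 4: char is 'h' -> STR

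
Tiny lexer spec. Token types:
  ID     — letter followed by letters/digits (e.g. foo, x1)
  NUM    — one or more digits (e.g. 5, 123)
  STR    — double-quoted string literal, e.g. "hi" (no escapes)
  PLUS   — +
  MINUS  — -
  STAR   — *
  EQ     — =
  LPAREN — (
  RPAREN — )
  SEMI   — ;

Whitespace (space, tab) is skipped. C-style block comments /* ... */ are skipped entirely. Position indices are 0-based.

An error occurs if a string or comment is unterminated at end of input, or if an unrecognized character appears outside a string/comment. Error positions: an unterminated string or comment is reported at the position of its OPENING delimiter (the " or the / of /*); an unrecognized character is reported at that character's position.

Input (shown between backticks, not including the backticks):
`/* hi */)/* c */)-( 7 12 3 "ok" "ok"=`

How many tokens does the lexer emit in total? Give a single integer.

Answer: 10

Derivation:
pos=0: enter COMMENT mode (saw '/*')
exit COMMENT mode (now at pos=8)
pos=8: emit RPAREN ')'
pos=9: enter COMMENT mode (saw '/*')
exit COMMENT mode (now at pos=16)
pos=16: emit RPAREN ')'
pos=17: emit MINUS '-'
pos=18: emit LPAREN '('
pos=20: emit NUM '7' (now at pos=21)
pos=22: emit NUM '12' (now at pos=24)
pos=25: emit NUM '3' (now at pos=26)
pos=27: enter STRING mode
pos=27: emit STR "ok" (now at pos=31)
pos=32: enter STRING mode
pos=32: emit STR "ok" (now at pos=36)
pos=36: emit EQ '='
DONE. 10 tokens: [RPAREN, RPAREN, MINUS, LPAREN, NUM, NUM, NUM, STR, STR, EQ]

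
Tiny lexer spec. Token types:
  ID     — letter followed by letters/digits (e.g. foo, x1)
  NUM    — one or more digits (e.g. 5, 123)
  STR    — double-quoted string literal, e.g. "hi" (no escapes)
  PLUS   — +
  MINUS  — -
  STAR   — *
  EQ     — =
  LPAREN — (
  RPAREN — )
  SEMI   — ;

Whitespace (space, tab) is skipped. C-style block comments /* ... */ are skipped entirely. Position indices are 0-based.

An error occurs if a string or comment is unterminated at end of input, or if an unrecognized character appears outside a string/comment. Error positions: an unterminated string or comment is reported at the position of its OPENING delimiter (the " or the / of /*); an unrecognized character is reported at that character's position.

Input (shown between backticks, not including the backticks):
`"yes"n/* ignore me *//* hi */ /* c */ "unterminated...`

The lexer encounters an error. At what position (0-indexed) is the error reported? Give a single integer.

Answer: 38

Derivation:
pos=0: enter STRING mode
pos=0: emit STR "yes" (now at pos=5)
pos=5: emit ID 'n' (now at pos=6)
pos=6: enter COMMENT mode (saw '/*')
exit COMMENT mode (now at pos=21)
pos=21: enter COMMENT mode (saw '/*')
exit COMMENT mode (now at pos=29)
pos=30: enter COMMENT mode (saw '/*')
exit COMMENT mode (now at pos=37)
pos=38: enter STRING mode
pos=38: ERROR — unterminated string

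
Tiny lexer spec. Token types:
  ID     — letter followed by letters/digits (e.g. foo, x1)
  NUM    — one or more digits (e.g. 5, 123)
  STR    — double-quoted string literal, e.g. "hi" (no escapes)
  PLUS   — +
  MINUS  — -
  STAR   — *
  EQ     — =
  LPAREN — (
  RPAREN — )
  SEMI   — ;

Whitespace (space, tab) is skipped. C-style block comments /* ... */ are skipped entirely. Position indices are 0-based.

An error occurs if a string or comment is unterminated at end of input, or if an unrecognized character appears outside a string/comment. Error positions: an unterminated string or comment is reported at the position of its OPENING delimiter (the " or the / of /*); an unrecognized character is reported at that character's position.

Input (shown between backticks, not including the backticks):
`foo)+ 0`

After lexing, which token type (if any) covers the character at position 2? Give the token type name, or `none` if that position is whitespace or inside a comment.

pos=0: emit ID 'foo' (now at pos=3)
pos=3: emit RPAREN ')'
pos=4: emit PLUS '+'
pos=6: emit NUM '0' (now at pos=7)
DONE. 4 tokens: [ID, RPAREN, PLUS, NUM]
Position 2: char is 'o' -> ID

Answer: ID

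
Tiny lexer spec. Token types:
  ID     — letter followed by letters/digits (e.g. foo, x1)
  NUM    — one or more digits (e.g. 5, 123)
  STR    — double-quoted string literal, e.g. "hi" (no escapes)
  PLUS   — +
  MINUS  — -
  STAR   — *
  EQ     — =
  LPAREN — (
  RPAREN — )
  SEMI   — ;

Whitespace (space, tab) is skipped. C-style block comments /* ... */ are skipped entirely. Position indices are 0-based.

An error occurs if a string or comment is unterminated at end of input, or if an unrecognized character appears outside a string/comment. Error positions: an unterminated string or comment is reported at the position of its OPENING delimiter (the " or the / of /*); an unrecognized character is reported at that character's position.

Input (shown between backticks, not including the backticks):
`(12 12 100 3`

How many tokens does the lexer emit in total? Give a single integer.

Answer: 5

Derivation:
pos=0: emit LPAREN '('
pos=1: emit NUM '12' (now at pos=3)
pos=4: emit NUM '12' (now at pos=6)
pos=7: emit NUM '100' (now at pos=10)
pos=11: emit NUM '3' (now at pos=12)
DONE. 5 tokens: [LPAREN, NUM, NUM, NUM, NUM]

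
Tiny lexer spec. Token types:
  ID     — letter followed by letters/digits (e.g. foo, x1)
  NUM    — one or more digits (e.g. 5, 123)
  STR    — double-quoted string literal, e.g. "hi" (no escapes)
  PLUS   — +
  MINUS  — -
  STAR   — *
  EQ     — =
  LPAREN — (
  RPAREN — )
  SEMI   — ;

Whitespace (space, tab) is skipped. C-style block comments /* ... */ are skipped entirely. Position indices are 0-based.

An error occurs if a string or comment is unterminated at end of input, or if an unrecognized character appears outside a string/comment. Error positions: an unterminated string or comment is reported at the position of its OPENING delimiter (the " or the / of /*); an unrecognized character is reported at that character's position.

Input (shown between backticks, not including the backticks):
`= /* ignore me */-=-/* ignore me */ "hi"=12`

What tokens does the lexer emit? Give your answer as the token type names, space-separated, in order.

Answer: EQ MINUS EQ MINUS STR EQ NUM

Derivation:
pos=0: emit EQ '='
pos=2: enter COMMENT mode (saw '/*')
exit COMMENT mode (now at pos=17)
pos=17: emit MINUS '-'
pos=18: emit EQ '='
pos=19: emit MINUS '-'
pos=20: enter COMMENT mode (saw '/*')
exit COMMENT mode (now at pos=35)
pos=36: enter STRING mode
pos=36: emit STR "hi" (now at pos=40)
pos=40: emit EQ '='
pos=41: emit NUM '12' (now at pos=43)
DONE. 7 tokens: [EQ, MINUS, EQ, MINUS, STR, EQ, NUM]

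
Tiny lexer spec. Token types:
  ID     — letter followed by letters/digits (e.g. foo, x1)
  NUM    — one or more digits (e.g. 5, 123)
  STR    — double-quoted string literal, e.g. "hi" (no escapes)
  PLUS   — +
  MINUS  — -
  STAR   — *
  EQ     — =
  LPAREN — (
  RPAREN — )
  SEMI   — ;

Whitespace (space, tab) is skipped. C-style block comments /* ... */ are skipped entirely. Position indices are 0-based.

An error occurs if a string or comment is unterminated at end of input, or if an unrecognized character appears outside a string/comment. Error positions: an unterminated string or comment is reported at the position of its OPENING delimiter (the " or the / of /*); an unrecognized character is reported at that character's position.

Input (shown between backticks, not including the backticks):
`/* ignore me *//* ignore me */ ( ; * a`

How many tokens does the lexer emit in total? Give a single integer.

Answer: 4

Derivation:
pos=0: enter COMMENT mode (saw '/*')
exit COMMENT mode (now at pos=15)
pos=15: enter COMMENT mode (saw '/*')
exit COMMENT mode (now at pos=30)
pos=31: emit LPAREN '('
pos=33: emit SEMI ';'
pos=35: emit STAR '*'
pos=37: emit ID 'a' (now at pos=38)
DONE. 4 tokens: [LPAREN, SEMI, STAR, ID]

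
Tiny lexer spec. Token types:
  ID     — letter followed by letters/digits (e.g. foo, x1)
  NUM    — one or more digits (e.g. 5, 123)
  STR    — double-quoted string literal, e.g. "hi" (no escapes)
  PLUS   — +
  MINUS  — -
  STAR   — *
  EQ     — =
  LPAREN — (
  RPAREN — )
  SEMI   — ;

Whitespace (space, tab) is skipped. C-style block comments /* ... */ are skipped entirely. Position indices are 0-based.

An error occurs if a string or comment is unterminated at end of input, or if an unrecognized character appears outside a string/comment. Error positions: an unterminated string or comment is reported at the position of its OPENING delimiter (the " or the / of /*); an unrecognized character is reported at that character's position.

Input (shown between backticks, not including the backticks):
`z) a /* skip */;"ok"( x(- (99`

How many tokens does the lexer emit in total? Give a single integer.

Answer: 11

Derivation:
pos=0: emit ID 'z' (now at pos=1)
pos=1: emit RPAREN ')'
pos=3: emit ID 'a' (now at pos=4)
pos=5: enter COMMENT mode (saw '/*')
exit COMMENT mode (now at pos=15)
pos=15: emit SEMI ';'
pos=16: enter STRING mode
pos=16: emit STR "ok" (now at pos=20)
pos=20: emit LPAREN '('
pos=22: emit ID 'x' (now at pos=23)
pos=23: emit LPAREN '('
pos=24: emit MINUS '-'
pos=26: emit LPAREN '('
pos=27: emit NUM '99' (now at pos=29)
DONE. 11 tokens: [ID, RPAREN, ID, SEMI, STR, LPAREN, ID, LPAREN, MINUS, LPAREN, NUM]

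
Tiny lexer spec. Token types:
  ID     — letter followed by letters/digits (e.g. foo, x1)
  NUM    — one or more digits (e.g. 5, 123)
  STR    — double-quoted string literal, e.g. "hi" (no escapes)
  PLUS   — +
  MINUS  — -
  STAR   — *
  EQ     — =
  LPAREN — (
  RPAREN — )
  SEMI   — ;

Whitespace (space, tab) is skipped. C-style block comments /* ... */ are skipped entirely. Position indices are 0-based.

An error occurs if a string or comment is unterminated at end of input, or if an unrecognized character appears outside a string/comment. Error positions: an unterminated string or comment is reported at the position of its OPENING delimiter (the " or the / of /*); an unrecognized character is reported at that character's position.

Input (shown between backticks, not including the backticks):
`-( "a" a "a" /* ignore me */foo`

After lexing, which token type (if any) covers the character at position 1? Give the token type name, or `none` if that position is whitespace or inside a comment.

pos=0: emit MINUS '-'
pos=1: emit LPAREN '('
pos=3: enter STRING mode
pos=3: emit STR "a" (now at pos=6)
pos=7: emit ID 'a' (now at pos=8)
pos=9: enter STRING mode
pos=9: emit STR "a" (now at pos=12)
pos=13: enter COMMENT mode (saw '/*')
exit COMMENT mode (now at pos=28)
pos=28: emit ID 'foo' (now at pos=31)
DONE. 6 tokens: [MINUS, LPAREN, STR, ID, STR, ID]
Position 1: char is '(' -> LPAREN

Answer: LPAREN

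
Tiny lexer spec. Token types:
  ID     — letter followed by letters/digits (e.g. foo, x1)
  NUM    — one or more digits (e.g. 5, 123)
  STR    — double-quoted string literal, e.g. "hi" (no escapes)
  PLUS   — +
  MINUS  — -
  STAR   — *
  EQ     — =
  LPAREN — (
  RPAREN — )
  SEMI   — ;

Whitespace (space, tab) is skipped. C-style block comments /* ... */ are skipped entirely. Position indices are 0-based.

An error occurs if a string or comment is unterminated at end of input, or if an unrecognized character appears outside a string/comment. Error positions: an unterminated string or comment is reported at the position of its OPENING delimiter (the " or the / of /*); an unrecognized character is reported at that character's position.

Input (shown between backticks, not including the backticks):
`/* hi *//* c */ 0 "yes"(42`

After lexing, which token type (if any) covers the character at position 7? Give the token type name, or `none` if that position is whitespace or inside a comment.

Answer: none

Derivation:
pos=0: enter COMMENT mode (saw '/*')
exit COMMENT mode (now at pos=8)
pos=8: enter COMMENT mode (saw '/*')
exit COMMENT mode (now at pos=15)
pos=16: emit NUM '0' (now at pos=17)
pos=18: enter STRING mode
pos=18: emit STR "yes" (now at pos=23)
pos=23: emit LPAREN '('
pos=24: emit NUM '42' (now at pos=26)
DONE. 4 tokens: [NUM, STR, LPAREN, NUM]
Position 7: char is '/' -> none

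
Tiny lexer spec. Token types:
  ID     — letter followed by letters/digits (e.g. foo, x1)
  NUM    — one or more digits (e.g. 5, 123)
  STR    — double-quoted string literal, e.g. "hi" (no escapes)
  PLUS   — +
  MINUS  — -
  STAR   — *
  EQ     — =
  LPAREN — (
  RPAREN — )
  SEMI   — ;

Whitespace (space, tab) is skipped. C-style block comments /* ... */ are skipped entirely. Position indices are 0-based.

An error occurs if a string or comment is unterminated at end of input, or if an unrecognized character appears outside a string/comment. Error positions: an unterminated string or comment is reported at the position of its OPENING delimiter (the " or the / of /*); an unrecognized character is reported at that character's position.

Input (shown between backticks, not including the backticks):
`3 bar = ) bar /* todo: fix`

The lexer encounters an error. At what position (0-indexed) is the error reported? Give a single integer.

Answer: 14

Derivation:
pos=0: emit NUM '3' (now at pos=1)
pos=2: emit ID 'bar' (now at pos=5)
pos=6: emit EQ '='
pos=8: emit RPAREN ')'
pos=10: emit ID 'bar' (now at pos=13)
pos=14: enter COMMENT mode (saw '/*')
pos=14: ERROR — unterminated comment (reached EOF)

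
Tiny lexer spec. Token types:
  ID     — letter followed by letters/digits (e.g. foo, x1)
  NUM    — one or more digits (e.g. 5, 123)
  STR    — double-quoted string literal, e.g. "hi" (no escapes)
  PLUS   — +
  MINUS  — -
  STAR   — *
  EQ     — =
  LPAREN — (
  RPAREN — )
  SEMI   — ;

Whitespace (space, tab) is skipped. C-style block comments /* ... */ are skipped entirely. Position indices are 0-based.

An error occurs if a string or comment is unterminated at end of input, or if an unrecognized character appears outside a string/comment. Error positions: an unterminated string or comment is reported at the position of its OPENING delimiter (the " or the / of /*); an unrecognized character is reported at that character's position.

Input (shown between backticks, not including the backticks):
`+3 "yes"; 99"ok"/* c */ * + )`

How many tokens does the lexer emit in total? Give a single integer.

Answer: 9

Derivation:
pos=0: emit PLUS '+'
pos=1: emit NUM '3' (now at pos=2)
pos=3: enter STRING mode
pos=3: emit STR "yes" (now at pos=8)
pos=8: emit SEMI ';'
pos=10: emit NUM '99' (now at pos=12)
pos=12: enter STRING mode
pos=12: emit STR "ok" (now at pos=16)
pos=16: enter COMMENT mode (saw '/*')
exit COMMENT mode (now at pos=23)
pos=24: emit STAR '*'
pos=26: emit PLUS '+'
pos=28: emit RPAREN ')'
DONE. 9 tokens: [PLUS, NUM, STR, SEMI, NUM, STR, STAR, PLUS, RPAREN]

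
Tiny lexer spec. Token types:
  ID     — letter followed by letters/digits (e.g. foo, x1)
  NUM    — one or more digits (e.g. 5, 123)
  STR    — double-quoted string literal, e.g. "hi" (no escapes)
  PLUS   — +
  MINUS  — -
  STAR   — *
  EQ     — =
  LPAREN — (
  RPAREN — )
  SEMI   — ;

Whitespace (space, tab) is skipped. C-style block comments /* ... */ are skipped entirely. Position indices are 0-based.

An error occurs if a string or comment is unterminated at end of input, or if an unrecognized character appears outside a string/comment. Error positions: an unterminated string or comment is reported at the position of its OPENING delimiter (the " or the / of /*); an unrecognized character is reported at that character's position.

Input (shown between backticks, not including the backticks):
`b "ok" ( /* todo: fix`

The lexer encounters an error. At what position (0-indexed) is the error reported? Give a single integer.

Answer: 9

Derivation:
pos=0: emit ID 'b' (now at pos=1)
pos=2: enter STRING mode
pos=2: emit STR "ok" (now at pos=6)
pos=7: emit LPAREN '('
pos=9: enter COMMENT mode (saw '/*')
pos=9: ERROR — unterminated comment (reached EOF)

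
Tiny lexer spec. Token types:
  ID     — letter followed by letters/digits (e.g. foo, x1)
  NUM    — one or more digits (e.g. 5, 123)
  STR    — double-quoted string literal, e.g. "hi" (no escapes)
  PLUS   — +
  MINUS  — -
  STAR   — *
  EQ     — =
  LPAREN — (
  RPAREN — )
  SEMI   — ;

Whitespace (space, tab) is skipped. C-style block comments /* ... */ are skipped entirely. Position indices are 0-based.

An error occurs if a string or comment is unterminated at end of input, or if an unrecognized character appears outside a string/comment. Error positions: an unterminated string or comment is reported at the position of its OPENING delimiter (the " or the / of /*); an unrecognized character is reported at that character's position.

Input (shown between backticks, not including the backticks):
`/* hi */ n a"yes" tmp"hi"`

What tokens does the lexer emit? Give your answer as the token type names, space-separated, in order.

Answer: ID ID STR ID STR

Derivation:
pos=0: enter COMMENT mode (saw '/*')
exit COMMENT mode (now at pos=8)
pos=9: emit ID 'n' (now at pos=10)
pos=11: emit ID 'a' (now at pos=12)
pos=12: enter STRING mode
pos=12: emit STR "yes" (now at pos=17)
pos=18: emit ID 'tmp' (now at pos=21)
pos=21: enter STRING mode
pos=21: emit STR "hi" (now at pos=25)
DONE. 5 tokens: [ID, ID, STR, ID, STR]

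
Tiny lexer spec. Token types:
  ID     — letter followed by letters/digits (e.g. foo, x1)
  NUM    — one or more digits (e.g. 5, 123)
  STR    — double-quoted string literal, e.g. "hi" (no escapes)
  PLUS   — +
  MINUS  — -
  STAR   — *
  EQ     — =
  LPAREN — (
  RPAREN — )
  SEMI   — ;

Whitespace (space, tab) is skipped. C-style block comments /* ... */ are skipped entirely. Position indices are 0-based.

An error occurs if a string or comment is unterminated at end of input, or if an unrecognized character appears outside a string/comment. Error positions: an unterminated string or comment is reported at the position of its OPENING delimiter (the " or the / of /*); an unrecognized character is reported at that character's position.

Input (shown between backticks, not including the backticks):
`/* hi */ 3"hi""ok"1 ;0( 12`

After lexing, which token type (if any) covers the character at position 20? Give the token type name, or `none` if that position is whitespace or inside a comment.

Answer: SEMI

Derivation:
pos=0: enter COMMENT mode (saw '/*')
exit COMMENT mode (now at pos=8)
pos=9: emit NUM '3' (now at pos=10)
pos=10: enter STRING mode
pos=10: emit STR "hi" (now at pos=14)
pos=14: enter STRING mode
pos=14: emit STR "ok" (now at pos=18)
pos=18: emit NUM '1' (now at pos=19)
pos=20: emit SEMI ';'
pos=21: emit NUM '0' (now at pos=22)
pos=22: emit LPAREN '('
pos=24: emit NUM '12' (now at pos=26)
DONE. 8 tokens: [NUM, STR, STR, NUM, SEMI, NUM, LPAREN, NUM]
Position 20: char is ';' -> SEMI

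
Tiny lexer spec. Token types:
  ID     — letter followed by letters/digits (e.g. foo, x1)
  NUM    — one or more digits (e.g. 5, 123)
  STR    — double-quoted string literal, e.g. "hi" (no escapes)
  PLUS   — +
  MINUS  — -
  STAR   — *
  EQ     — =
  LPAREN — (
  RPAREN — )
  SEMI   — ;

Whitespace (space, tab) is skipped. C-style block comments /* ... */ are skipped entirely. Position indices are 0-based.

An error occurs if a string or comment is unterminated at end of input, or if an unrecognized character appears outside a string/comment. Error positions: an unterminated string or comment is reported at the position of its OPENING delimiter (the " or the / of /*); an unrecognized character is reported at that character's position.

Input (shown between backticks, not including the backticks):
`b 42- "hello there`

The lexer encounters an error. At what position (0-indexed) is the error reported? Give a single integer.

Answer: 6

Derivation:
pos=0: emit ID 'b' (now at pos=1)
pos=2: emit NUM '42' (now at pos=4)
pos=4: emit MINUS '-'
pos=6: enter STRING mode
pos=6: ERROR — unterminated string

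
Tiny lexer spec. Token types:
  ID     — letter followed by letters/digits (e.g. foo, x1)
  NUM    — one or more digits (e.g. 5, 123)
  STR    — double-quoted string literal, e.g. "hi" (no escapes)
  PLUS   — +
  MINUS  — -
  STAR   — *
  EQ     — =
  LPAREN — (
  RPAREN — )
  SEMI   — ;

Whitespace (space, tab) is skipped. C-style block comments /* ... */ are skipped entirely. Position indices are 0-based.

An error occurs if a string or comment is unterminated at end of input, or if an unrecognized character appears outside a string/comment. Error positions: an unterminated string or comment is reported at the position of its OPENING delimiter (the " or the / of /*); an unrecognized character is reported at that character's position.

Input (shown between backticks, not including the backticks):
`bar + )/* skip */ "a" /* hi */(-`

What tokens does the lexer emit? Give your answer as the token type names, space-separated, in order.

Answer: ID PLUS RPAREN STR LPAREN MINUS

Derivation:
pos=0: emit ID 'bar' (now at pos=3)
pos=4: emit PLUS '+'
pos=6: emit RPAREN ')'
pos=7: enter COMMENT mode (saw '/*')
exit COMMENT mode (now at pos=17)
pos=18: enter STRING mode
pos=18: emit STR "a" (now at pos=21)
pos=22: enter COMMENT mode (saw '/*')
exit COMMENT mode (now at pos=30)
pos=30: emit LPAREN '('
pos=31: emit MINUS '-'
DONE. 6 tokens: [ID, PLUS, RPAREN, STR, LPAREN, MINUS]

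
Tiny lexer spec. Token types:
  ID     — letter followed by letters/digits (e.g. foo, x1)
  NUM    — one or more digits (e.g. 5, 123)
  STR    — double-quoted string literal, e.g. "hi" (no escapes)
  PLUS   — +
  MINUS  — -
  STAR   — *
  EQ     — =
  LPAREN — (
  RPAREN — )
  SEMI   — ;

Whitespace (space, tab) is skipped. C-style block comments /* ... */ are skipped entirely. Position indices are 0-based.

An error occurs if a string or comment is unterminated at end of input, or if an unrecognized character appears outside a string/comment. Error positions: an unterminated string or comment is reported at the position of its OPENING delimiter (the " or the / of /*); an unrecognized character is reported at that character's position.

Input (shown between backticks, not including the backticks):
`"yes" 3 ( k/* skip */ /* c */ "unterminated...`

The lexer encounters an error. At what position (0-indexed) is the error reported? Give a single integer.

pos=0: enter STRING mode
pos=0: emit STR "yes" (now at pos=5)
pos=6: emit NUM '3' (now at pos=7)
pos=8: emit LPAREN '('
pos=10: emit ID 'k' (now at pos=11)
pos=11: enter COMMENT mode (saw '/*')
exit COMMENT mode (now at pos=21)
pos=22: enter COMMENT mode (saw '/*')
exit COMMENT mode (now at pos=29)
pos=30: enter STRING mode
pos=30: ERROR — unterminated string

Answer: 30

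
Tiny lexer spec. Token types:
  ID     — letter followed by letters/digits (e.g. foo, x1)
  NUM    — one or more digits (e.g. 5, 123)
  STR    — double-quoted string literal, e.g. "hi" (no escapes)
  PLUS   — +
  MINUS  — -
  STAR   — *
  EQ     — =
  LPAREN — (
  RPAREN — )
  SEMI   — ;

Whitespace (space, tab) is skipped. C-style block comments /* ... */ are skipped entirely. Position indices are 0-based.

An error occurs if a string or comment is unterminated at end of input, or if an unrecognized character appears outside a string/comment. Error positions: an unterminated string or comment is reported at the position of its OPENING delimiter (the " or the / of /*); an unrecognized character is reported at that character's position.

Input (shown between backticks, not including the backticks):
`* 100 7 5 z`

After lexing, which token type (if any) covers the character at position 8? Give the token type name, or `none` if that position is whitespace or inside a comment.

Answer: NUM

Derivation:
pos=0: emit STAR '*'
pos=2: emit NUM '100' (now at pos=5)
pos=6: emit NUM '7' (now at pos=7)
pos=8: emit NUM '5' (now at pos=9)
pos=10: emit ID 'z' (now at pos=11)
DONE. 5 tokens: [STAR, NUM, NUM, NUM, ID]
Position 8: char is '5' -> NUM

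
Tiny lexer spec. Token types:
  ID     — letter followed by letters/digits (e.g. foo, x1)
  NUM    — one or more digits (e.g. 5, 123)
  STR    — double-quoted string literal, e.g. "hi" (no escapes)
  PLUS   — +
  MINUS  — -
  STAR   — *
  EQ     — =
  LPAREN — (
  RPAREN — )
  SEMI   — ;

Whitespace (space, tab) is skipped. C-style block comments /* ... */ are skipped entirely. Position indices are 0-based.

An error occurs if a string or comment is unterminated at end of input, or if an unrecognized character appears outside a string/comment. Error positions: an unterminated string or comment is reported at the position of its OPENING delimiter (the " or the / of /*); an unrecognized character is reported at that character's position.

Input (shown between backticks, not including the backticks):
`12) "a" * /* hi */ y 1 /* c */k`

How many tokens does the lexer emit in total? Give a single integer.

pos=0: emit NUM '12' (now at pos=2)
pos=2: emit RPAREN ')'
pos=4: enter STRING mode
pos=4: emit STR "a" (now at pos=7)
pos=8: emit STAR '*'
pos=10: enter COMMENT mode (saw '/*')
exit COMMENT mode (now at pos=18)
pos=19: emit ID 'y' (now at pos=20)
pos=21: emit NUM '1' (now at pos=22)
pos=23: enter COMMENT mode (saw '/*')
exit COMMENT mode (now at pos=30)
pos=30: emit ID 'k' (now at pos=31)
DONE. 7 tokens: [NUM, RPAREN, STR, STAR, ID, NUM, ID]

Answer: 7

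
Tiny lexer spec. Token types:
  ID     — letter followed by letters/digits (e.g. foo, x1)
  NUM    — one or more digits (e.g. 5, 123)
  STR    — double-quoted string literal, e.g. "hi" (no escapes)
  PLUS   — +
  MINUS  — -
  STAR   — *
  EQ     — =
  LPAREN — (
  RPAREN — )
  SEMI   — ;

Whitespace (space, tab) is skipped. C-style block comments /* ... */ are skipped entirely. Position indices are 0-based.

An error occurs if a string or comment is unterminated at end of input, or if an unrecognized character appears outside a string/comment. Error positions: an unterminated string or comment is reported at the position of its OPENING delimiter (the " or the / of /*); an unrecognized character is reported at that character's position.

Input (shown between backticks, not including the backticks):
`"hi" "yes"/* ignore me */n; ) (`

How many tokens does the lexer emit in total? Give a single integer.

Answer: 6

Derivation:
pos=0: enter STRING mode
pos=0: emit STR "hi" (now at pos=4)
pos=5: enter STRING mode
pos=5: emit STR "yes" (now at pos=10)
pos=10: enter COMMENT mode (saw '/*')
exit COMMENT mode (now at pos=25)
pos=25: emit ID 'n' (now at pos=26)
pos=26: emit SEMI ';'
pos=28: emit RPAREN ')'
pos=30: emit LPAREN '('
DONE. 6 tokens: [STR, STR, ID, SEMI, RPAREN, LPAREN]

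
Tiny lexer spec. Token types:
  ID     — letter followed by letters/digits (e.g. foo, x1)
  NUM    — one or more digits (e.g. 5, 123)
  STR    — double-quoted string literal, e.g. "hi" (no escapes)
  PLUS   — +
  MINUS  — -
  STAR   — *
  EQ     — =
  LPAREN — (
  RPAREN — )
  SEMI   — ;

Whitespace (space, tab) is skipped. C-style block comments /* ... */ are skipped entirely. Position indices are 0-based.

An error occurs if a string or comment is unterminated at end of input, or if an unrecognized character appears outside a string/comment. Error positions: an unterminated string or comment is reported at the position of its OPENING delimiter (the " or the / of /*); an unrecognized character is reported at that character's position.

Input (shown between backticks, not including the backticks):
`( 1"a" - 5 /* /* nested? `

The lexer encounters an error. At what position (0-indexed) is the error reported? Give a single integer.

pos=0: emit LPAREN '('
pos=2: emit NUM '1' (now at pos=3)
pos=3: enter STRING mode
pos=3: emit STR "a" (now at pos=6)
pos=7: emit MINUS '-'
pos=9: emit NUM '5' (now at pos=10)
pos=11: enter COMMENT mode (saw '/*')
pos=11: ERROR — unterminated comment (reached EOF)

Answer: 11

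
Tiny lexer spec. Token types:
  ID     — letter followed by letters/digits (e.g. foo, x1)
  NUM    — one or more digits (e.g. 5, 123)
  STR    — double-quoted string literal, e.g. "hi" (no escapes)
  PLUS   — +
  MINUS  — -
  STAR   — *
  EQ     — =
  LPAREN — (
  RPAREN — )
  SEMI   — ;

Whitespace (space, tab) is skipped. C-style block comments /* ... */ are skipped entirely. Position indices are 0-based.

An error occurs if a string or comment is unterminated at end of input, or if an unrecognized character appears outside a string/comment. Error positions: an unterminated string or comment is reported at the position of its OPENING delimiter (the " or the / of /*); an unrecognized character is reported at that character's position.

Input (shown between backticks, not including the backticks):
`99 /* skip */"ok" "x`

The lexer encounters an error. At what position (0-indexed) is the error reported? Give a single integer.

pos=0: emit NUM '99' (now at pos=2)
pos=3: enter COMMENT mode (saw '/*')
exit COMMENT mode (now at pos=13)
pos=13: enter STRING mode
pos=13: emit STR "ok" (now at pos=17)
pos=18: enter STRING mode
pos=18: ERROR — unterminated string

Answer: 18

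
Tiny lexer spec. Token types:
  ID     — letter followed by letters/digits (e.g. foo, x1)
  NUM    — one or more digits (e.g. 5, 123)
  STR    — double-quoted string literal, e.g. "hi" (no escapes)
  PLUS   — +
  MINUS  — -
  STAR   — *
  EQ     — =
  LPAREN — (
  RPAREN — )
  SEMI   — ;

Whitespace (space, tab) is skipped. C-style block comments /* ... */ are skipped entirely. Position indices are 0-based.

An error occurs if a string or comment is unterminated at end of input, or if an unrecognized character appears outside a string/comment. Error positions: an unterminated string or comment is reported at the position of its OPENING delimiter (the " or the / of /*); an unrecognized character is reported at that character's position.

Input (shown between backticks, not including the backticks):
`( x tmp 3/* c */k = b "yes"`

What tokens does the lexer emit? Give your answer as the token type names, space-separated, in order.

pos=0: emit LPAREN '('
pos=2: emit ID 'x' (now at pos=3)
pos=4: emit ID 'tmp' (now at pos=7)
pos=8: emit NUM '3' (now at pos=9)
pos=9: enter COMMENT mode (saw '/*')
exit COMMENT mode (now at pos=16)
pos=16: emit ID 'k' (now at pos=17)
pos=18: emit EQ '='
pos=20: emit ID 'b' (now at pos=21)
pos=22: enter STRING mode
pos=22: emit STR "yes" (now at pos=27)
DONE. 8 tokens: [LPAREN, ID, ID, NUM, ID, EQ, ID, STR]

Answer: LPAREN ID ID NUM ID EQ ID STR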